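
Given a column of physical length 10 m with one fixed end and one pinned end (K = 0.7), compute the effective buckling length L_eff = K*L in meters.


L_eff = K * L
= 0.7 * 10
= 7.0 m

7.0 m


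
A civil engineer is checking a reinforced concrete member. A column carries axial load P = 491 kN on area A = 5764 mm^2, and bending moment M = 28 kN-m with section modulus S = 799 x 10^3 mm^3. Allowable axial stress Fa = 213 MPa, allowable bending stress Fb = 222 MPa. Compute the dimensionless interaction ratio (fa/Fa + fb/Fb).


f_a = P / A = 491000.0 / 5764 = 85.1839 MPa
f_b = M / S = 28000000.0 / 799000.0 = 35.0438 MPa
Ratio = f_a / Fa + f_b / Fb
= 85.1839 / 213 + 35.0438 / 222
= 0.5578 (dimensionless)

0.5578 (dimensionless)


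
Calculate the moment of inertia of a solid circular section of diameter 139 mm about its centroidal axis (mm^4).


r = d / 2 = 139 / 2 = 69.5 mm
I = pi * r^4 / 4 = pi * 69.5^4 / 4
= 18324372.0 mm^4

18324372.0 mm^4


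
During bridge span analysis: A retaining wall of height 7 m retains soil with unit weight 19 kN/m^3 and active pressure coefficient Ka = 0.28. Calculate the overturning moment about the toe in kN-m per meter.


Pa = 0.5 * Ka * gamma * H^2
= 0.5 * 0.28 * 19 * 7^2
= 130.34 kN/m
Arm = H / 3 = 7 / 3 = 2.3333 m
Mo = Pa * arm = Pa * H / 3 = 130.34 * 7 / 3 = 304.1267 kN-m/m

304.1267 kN-m/m


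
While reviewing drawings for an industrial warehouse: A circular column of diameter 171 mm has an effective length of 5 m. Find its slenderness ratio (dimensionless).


Radius of gyration r = d / 4 = 171 / 4 = 42.75 mm
L_eff = 5000.0 mm
Slenderness ratio = L / r = 5000.0 / 42.75 = 116.96 (dimensionless)

116.96 (dimensionless)


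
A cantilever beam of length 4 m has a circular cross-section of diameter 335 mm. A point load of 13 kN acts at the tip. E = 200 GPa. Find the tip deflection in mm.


I = pi * d^4 / 64 = pi * 335^4 / 64 = 618228649.37 mm^4
L = 4000.0 mm, P = 13000.0 N, E = 200000.0 MPa
delta = P * L^3 / (3 * E * I)
= 13000.0 * 4000.0^3 / (3 * 200000.0 * 618228649.37)
= 2.243 mm

2.243 mm


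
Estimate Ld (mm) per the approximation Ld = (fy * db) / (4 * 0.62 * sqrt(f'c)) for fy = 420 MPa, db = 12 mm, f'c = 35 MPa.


Ld = (fy * db) / (4 * 0.62 * sqrt(f'c))
= (420 * 12) / (4 * 0.62 * sqrt(35))
= 5040 / 14.6719
= 343.51 mm

343.51 mm


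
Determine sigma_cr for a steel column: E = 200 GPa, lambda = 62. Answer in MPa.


sigma_cr = pi^2 * E / lambda^2
= 9.8696 * 200000.0 / 62^2
= 9.8696 * 200000.0 / 3844
= 513.507 MPa

513.507 MPa


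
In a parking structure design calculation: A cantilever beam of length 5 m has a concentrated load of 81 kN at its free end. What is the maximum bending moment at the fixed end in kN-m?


For a cantilever with a point load at the free end:
M_max = P * L = 81 * 5 = 405 kN-m

405 kN-m


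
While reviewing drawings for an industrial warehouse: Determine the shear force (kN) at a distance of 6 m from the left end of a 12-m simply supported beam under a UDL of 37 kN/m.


R_A = w * L / 2 = 37 * 12 / 2 = 222.0 kN
V(x) = R_A - w * x = 222.0 - 37 * 6
= 0.0 kN

0.0 kN


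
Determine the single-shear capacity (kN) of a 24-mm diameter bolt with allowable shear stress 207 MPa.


A = pi * d^2 / 4 = pi * 24^2 / 4 = 452.3893 mm^2
V = f_v * A / 1000 = 207 * 452.3893 / 1000
= 93.6446 kN

93.6446 kN


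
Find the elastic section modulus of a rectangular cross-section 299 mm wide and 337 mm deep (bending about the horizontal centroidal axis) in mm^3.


S = b * h^2 / 6
= 299 * 337^2 / 6
= 299 * 113569 / 6
= 5659521.83 mm^3

5659521.83 mm^3


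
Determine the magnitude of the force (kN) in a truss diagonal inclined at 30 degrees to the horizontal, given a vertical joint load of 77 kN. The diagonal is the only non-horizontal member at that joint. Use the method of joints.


At the joint, only the diagonal has a vertical component, so vertical equilibrium gives:
F * sin(30) = 77
F = 77 / sin(30)
= 77 / 0.5
= 154.0 kN

154.0 kN


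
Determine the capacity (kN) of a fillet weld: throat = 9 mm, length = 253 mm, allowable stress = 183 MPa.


Strength = throat * length * allowable stress
= 9 * 253 * 183 N
= 416691 N
= 416.69 kN

416.69 kN


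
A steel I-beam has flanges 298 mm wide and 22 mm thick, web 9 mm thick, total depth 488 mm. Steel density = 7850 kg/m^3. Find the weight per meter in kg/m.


A_flanges = 2 * 298 * 22 = 13112 mm^2
A_web = (488 - 2 * 22) * 9 = 3996 mm^2
A_total = 13112 + 3996 = 17108 mm^2 = 0.017108 m^2
Weight = rho * A = 7850 * 0.017108 = 134.2978 kg/m

134.2978 kg/m


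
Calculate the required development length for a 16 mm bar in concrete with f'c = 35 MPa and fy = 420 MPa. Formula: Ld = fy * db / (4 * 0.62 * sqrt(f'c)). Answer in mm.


Ld = (fy * db) / (4 * 0.62 * sqrt(f'c))
= (420 * 16) / (4 * 0.62 * sqrt(35))
= 6720 / 14.6719
= 458.02 mm

458.02 mm


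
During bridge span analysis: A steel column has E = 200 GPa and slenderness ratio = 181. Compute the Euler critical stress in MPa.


sigma_cr = pi^2 * E / lambda^2
= 9.8696 * 200000.0 / 181^2
= 9.8696 * 200000.0 / 32761
= 60.2522 MPa

60.2522 MPa


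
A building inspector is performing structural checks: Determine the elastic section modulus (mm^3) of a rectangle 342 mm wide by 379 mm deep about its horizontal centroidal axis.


S = b * h^2 / 6
= 342 * 379^2 / 6
= 342 * 143641 / 6
= 8187537.0 mm^3

8187537.0 mm^3


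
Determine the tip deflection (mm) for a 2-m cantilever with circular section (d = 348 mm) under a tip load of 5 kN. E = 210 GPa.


I = pi * d^4 / 64 = pi * 348^4 / 64 = 719924369.13 mm^4
L = 2000.0 mm, P = 5000.0 N, E = 210000.0 MPa
delta = P * L^3 / (3 * E * I)
= 5000.0 * 2000.0^3 / (3 * 210000.0 * 719924369.13)
= 0.0882 mm

0.0882 mm


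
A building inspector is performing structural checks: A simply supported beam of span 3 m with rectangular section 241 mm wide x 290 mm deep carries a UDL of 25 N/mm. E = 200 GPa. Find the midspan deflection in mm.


I = 241 * 290^3 / 12 = 489812416.67 mm^4
L = 3000.0 mm, w = 25 N/mm, E = 200000.0 MPa
delta = 5 * w * L^4 / (384 * E * I)
= 5 * 25 * 3000.0^4 / (384 * 200000.0 * 489812416.67)
= 0.2692 mm

0.2692 mm


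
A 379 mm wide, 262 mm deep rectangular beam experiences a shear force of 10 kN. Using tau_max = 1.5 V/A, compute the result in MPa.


A = b * h = 379 * 262 = 99298 mm^2
V = 10 kN = 10000.0 N
tau_max = 1.5 * V / A = 1.5 * 10000.0 / 99298
= 0.1511 MPa

0.1511 MPa


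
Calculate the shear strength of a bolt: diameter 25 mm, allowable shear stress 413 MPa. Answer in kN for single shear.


A = pi * d^2 / 4 = pi * 25^2 / 4 = 490.8739 mm^2
V = f_v * A / 1000 = 413 * 490.8739 / 1000
= 202.7309 kN

202.7309 kN


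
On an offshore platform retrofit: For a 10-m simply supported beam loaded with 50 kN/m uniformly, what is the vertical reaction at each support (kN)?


Total load = w * L = 50 * 10 = 500 kN
By symmetry, each reaction R = total / 2 = 500 / 2 = 250.0 kN

250.0 kN


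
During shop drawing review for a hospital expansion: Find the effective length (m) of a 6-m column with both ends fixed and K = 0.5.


L_eff = K * L
= 0.5 * 6
= 3.0 m

3.0 m


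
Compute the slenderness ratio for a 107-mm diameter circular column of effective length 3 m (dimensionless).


Radius of gyration r = d / 4 = 107 / 4 = 26.75 mm
L_eff = 3000.0 mm
Slenderness ratio = L / r = 3000.0 / 26.75 = 112.15 (dimensionless)

112.15 (dimensionless)


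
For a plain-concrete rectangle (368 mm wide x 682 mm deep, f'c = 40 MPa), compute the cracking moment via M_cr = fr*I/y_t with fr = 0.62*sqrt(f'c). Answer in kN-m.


fr = 0.62 * sqrt(40) = 0.62 * 6.3246 = 3.9212 MPa
I = 368 * 682^3 / 12 = 9727913418.67 mm^4
y_t = 341.0 mm
M_cr = fr * I / y_t = 3.9212 * 9727913418.67 / 341.0 N-mm
= 111.8631 kN-m

111.8631 kN-m


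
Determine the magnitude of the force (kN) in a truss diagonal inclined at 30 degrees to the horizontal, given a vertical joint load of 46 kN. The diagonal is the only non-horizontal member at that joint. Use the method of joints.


At the joint, only the diagonal has a vertical component, so vertical equilibrium gives:
F * sin(30) = 46
F = 46 / sin(30)
= 46 / 0.5
= 92.0 kN

92.0 kN


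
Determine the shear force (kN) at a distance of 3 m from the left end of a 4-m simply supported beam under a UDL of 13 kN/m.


R_A = w * L / 2 = 13 * 4 / 2 = 26.0 kN
V(x) = R_A - w * x = 26.0 - 13 * 3
= -13.0 kN

-13.0 kN


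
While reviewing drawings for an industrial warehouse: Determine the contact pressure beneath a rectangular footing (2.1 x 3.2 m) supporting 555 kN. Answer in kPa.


A = 2.1 * 3.2 = 6.72 m^2
q = P / A = 555 / 6.72
= 82.5893 kPa

82.5893 kPa


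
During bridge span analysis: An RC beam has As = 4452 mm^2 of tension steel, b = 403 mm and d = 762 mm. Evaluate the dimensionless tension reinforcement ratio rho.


rho = As / (b * d)
= 4452 / (403 * 762)
= 4452 / 307086
= 0.014498 (dimensionless)

0.014498 (dimensionless)


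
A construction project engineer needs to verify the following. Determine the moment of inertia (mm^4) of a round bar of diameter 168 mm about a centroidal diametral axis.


r = d / 2 = 168 / 2 = 84.0 mm
I = pi * r^4 / 4 = pi * 84.0^4 / 4
= 39102725.18 mm^4

39102725.18 mm^4


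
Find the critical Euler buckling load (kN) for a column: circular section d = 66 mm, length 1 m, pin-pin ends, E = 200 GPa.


I = pi * d^4 / 64 = 931420.18 mm^4
L = 1000.0 mm
P_cr = pi^2 * E * I / L^2
= 9.8696 * 200000.0 * 931420.18 / 1000.0^2
= 1838549.73 N = 1838.5497 kN

1838.5497 kN


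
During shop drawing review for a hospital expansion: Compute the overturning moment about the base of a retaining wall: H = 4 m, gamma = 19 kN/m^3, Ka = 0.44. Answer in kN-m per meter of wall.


Pa = 0.5 * Ka * gamma * H^2
= 0.5 * 0.44 * 19 * 4^2
= 66.88 kN/m
Arm = H / 3 = 4 / 3 = 1.3333 m
Mo = Pa * arm = Pa * H / 3 = 66.88 * 4 / 3 = 89.1733 kN-m/m

89.1733 kN-m/m


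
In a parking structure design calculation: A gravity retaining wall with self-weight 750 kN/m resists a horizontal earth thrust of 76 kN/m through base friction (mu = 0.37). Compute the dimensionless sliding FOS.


Resisting force = mu * W = 0.37 * 750 = 277.5 kN/m
FOS = Resisting / Driving = 277.5 / 76
= 3.6513 (dimensionless)

3.6513 (dimensionless)


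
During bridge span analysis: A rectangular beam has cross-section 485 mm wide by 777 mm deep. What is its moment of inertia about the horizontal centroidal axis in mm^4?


I = b * h^3 / 12
= 485 * 777^3 / 12
= 485 * 469097433 / 12
= 18959354583.75 mm^4

18959354583.75 mm^4


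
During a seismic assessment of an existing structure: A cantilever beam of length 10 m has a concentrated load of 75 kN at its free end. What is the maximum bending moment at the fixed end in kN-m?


For a cantilever with a point load at the free end:
M_max = P * L = 75 * 10 = 750 kN-m

750 kN-m


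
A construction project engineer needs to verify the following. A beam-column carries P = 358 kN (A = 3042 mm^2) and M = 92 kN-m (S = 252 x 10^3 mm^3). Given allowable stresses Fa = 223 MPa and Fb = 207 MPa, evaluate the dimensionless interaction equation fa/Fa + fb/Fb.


f_a = P / A = 358000.0 / 3042 = 117.6857 MPa
f_b = M / S = 92000000.0 / 252000.0 = 365.0794 MPa
Ratio = f_a / Fa + f_b / Fb
= 117.6857 / 223 + 365.0794 / 207
= 2.2914 (dimensionless)

2.2914 (dimensionless)


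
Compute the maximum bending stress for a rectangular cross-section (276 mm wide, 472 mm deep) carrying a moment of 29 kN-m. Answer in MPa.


I = b * h^3 / 12 = 276 * 472^3 / 12 = 2418543104.0 mm^4
y = h / 2 = 472 / 2 = 236.0 mm
M = 29 kN-m = 29000000.0 N-mm
sigma = M * y / I = 29000000.0 * 236.0 / 2418543104.0
= 2.83 MPa

2.83 MPa


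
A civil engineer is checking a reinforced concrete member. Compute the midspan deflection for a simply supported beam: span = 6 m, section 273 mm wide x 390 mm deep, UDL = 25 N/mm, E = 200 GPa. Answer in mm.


I = 273 * 390^3 / 12 = 1349507250.0 mm^4
L = 6000.0 mm, w = 25 N/mm, E = 200000.0 MPa
delta = 5 * w * L^4 / (384 * E * I)
= 5 * 25 * 6000.0^4 / (384 * 200000.0 * 1349507250.0)
= 1.5631 mm

1.5631 mm


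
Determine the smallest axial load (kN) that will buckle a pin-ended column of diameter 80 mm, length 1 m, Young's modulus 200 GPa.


I = pi * d^4 / 64 = 2010619.3 mm^4
L = 1000.0 mm
P_cr = pi^2 * E * I / L^2
= 9.8696 * 200000.0 * 2010619.3 / 1000.0^2
= 3968803.42 N = 3968.8034 kN

3968.8034 kN


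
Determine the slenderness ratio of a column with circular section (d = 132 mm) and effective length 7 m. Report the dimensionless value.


Radius of gyration r = d / 4 = 132 / 4 = 33.0 mm
L_eff = 7000.0 mm
Slenderness ratio = L / r = 7000.0 / 33.0 = 212.12 (dimensionless)

212.12 (dimensionless)


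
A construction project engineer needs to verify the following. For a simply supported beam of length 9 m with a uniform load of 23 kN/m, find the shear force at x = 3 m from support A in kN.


R_A = w * L / 2 = 23 * 9 / 2 = 103.5 kN
V(x) = R_A - w * x = 103.5 - 23 * 3
= 34.5 kN

34.5 kN


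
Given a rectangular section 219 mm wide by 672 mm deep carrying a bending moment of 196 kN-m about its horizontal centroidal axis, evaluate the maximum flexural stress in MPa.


I = b * h^3 / 12 = 219 * 672^3 / 12 = 5538226176.0 mm^4
y = h / 2 = 672 / 2 = 336.0 mm
M = 196 kN-m = 196000000.0 N-mm
sigma = M * y / I = 196000000.0 * 336.0 / 5538226176.0
= 11.89 MPa

11.89 MPa


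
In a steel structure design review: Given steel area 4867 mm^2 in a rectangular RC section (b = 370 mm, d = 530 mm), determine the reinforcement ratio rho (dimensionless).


rho = As / (b * d)
= 4867 / (370 * 530)
= 4867 / 196100
= 0.024819 (dimensionless)

0.024819 (dimensionless)


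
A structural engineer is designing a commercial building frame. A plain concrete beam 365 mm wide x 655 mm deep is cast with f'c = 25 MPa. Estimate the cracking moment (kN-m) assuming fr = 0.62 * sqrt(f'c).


fr = 0.62 * sqrt(25) = 0.62 * 5.0 = 3.1 MPa
I = 365 * 655^3 / 12 = 8547429322.92 mm^4
y_t = 327.5 mm
M_cr = fr * I / y_t = 3.1 * 8547429322.92 / 327.5 N-mm
= 80.907 kN-m

80.907 kN-m


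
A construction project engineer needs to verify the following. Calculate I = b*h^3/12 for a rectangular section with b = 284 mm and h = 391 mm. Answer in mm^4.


I = b * h^3 / 12
= 284 * 391^3 / 12
= 284 * 59776471 / 12
= 1414709813.67 mm^4

1414709813.67 mm^4


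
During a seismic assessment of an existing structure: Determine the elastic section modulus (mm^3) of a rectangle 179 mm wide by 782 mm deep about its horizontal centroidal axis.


S = b * h^2 / 6
= 179 * 782^2 / 6
= 179 * 611524 / 6
= 18243799.33 mm^3

18243799.33 mm^3


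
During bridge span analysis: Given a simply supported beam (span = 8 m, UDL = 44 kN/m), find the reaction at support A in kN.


Total load = w * L = 44 * 8 = 352 kN
By symmetry, each reaction R = total / 2 = 352 / 2 = 176.0 kN

176.0 kN


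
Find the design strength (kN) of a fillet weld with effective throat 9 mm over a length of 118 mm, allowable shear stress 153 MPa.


Strength = throat * length * allowable stress
= 9 * 118 * 153 N
= 162486 N
= 162.49 kN

162.49 kN


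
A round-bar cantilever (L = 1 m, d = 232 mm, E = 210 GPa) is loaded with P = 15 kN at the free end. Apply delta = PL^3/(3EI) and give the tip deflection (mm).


I = pi * d^4 / 64 = pi * 232^4 / 64 = 142207282.79 mm^4
L = 1000.0 mm, P = 15000.0 N, E = 210000.0 MPa
delta = P * L^3 / (3 * E * I)
= 15000.0 * 1000.0^3 / (3 * 210000.0 * 142207282.79)
= 0.1674 mm

0.1674 mm


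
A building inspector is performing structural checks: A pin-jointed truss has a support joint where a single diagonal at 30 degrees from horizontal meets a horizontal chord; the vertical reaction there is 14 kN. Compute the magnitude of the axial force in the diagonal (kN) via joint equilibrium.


At the joint, only the diagonal has a vertical component, so vertical equilibrium gives:
F * sin(30) = 14
F = 14 / sin(30)
= 14 / 0.5
= 28.0 kN

28.0 kN


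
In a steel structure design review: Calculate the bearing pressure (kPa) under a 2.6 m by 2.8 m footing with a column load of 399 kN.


A = 2.6 * 2.8 = 7.28 m^2
q = P / A = 399 / 7.28
= 54.8077 kPa

54.8077 kPa


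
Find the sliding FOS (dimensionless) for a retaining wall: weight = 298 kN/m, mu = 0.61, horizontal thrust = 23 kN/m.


Resisting force = mu * W = 0.61 * 298 = 181.78 kN/m
FOS = Resisting / Driving = 181.78 / 23
= 7.9035 (dimensionless)

7.9035 (dimensionless)


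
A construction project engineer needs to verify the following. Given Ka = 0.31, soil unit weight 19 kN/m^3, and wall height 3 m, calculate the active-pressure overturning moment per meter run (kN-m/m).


Pa = 0.5 * Ka * gamma * H^2
= 0.5 * 0.31 * 19 * 3^2
= 26.505 kN/m
Arm = H / 3 = 3 / 3 = 1.0 m
Mo = Pa * arm = Pa * H / 3 = 26.505 * 3 / 3 = 26.505 kN-m/m

26.505 kN-m/m


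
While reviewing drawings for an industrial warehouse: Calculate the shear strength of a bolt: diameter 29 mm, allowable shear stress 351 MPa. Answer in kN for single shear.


A = pi * d^2 / 4 = pi * 29^2 / 4 = 660.5199 mm^2
V = f_v * A / 1000 = 351 * 660.5199 / 1000
= 231.8425 kN

231.8425 kN


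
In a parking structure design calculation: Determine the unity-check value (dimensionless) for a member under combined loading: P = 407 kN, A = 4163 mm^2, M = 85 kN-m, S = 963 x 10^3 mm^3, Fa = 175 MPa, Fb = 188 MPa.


f_a = P / A = 407000.0 / 4163 = 97.766 MPa
f_b = M / S = 85000000.0 / 963000.0 = 88.2658 MPa
Ratio = f_a / Fa + f_b / Fb
= 97.766 / 175 + 88.2658 / 188
= 1.0282 (dimensionless)

1.0282 (dimensionless)


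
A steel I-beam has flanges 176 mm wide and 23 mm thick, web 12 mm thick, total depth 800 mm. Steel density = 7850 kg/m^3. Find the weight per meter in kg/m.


A_flanges = 2 * 176 * 23 = 8096 mm^2
A_web = (800 - 2 * 23) * 12 = 9048 mm^2
A_total = 8096 + 9048 = 17144 mm^2 = 0.017144 m^2
Weight = rho * A = 7850 * 0.017144 = 134.5804 kg/m

134.5804 kg/m


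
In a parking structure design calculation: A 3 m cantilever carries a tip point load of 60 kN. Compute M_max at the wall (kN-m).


For a cantilever with a point load at the free end:
M_max = P * L = 60 * 3 = 180 kN-m

180 kN-m


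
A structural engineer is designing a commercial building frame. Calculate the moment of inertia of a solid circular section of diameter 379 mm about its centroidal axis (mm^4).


r = d / 2 = 379 / 2 = 189.5 mm
I = pi * r^4 / 4 = pi * 189.5^4 / 4
= 1012807103.26 mm^4

1012807103.26 mm^4


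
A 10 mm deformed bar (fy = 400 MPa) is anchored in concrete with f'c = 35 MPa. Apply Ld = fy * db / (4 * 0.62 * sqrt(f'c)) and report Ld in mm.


Ld = (fy * db) / (4 * 0.62 * sqrt(f'c))
= (400 * 10) / (4 * 0.62 * sqrt(35))
= 4000 / 14.6719
= 272.63 mm

272.63 mm


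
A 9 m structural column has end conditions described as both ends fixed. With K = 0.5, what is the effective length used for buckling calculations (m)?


L_eff = K * L
= 0.5 * 9
= 4.5 m

4.5 m


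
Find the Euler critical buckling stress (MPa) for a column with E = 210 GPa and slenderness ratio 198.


sigma_cr = pi^2 * E / lambda^2
= 9.8696 * 210000.0 / 198^2
= 9.8696 * 210000.0 / 39204
= 52.8675 MPa

52.8675 MPa


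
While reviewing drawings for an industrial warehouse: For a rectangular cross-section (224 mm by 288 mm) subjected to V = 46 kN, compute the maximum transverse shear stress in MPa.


A = b * h = 224 * 288 = 64512 mm^2
V = 46 kN = 46000.0 N
tau_max = 1.5 * V / A = 1.5 * 46000.0 / 64512
= 1.0696 MPa

1.0696 MPa


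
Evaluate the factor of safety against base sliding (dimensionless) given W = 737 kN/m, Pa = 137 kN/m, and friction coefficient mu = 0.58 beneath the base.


Resisting force = mu * W = 0.58 * 737 = 427.46 kN/m
FOS = Resisting / Driving = 427.46 / 137
= 3.1201 (dimensionless)

3.1201 (dimensionless)


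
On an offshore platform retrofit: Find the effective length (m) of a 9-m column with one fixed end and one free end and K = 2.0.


L_eff = K * L
= 2.0 * 9
= 18.0 m

18.0 m


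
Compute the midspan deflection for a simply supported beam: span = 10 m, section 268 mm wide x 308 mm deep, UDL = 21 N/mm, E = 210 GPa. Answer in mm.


I = 268 * 308^3 / 12 = 652537834.67 mm^4
L = 10000.0 mm, w = 21 N/mm, E = 210000.0 MPa
delta = 5 * w * L^4 / (384 * E * I)
= 5 * 21 * 10000.0^4 / (384 * 210000.0 * 652537834.67)
= 19.9541 mm

19.9541 mm


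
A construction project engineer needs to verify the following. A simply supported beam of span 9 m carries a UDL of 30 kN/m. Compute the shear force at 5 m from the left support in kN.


R_A = w * L / 2 = 30 * 9 / 2 = 135.0 kN
V(x) = R_A - w * x = 135.0 - 30 * 5
= -15.0 kN

-15.0 kN


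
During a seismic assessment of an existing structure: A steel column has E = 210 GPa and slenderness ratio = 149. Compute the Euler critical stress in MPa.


sigma_cr = pi^2 * E / lambda^2
= 9.8696 * 210000.0 / 149^2
= 9.8696 * 210000.0 / 22201
= 93.3569 MPa

93.3569 MPa


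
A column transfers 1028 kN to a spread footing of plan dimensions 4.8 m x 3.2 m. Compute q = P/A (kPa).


A = 4.8 * 3.2 = 15.36 m^2
q = P / A = 1028 / 15.36
= 66.9271 kPa

66.9271 kPa


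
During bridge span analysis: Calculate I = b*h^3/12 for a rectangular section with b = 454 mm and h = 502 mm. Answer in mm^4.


I = b * h^3 / 12
= 454 * 502^3 / 12
= 454 * 126506008 / 12
= 4786143969.33 mm^4

4786143969.33 mm^4


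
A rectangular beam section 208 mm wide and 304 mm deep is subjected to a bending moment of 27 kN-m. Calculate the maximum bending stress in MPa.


I = b * h^3 / 12 = 208 * 304^3 / 12 = 486970709.33 mm^4
y = h / 2 = 304 / 2 = 152.0 mm
M = 27 kN-m = 27000000.0 N-mm
sigma = M * y / I = 27000000.0 * 152.0 / 486970709.33
= 8.43 MPa

8.43 MPa


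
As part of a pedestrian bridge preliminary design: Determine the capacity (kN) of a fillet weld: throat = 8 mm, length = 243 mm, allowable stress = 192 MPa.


Strength = throat * length * allowable stress
= 8 * 243 * 192 N
= 373248 N
= 373.25 kN

373.25 kN


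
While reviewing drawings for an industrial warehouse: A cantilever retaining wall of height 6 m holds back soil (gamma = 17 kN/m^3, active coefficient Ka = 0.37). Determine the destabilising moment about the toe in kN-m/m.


Pa = 0.5 * Ka * gamma * H^2
= 0.5 * 0.37 * 17 * 6^2
= 113.22 kN/m
Arm = H / 3 = 6 / 3 = 2.0 m
Mo = Pa * arm = Pa * H / 3 = 113.22 * 6 / 3 = 226.44 kN-m/m

226.44 kN-m/m


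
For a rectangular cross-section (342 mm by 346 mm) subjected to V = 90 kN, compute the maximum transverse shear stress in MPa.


A = b * h = 342 * 346 = 118332 mm^2
V = 90 kN = 90000.0 N
tau_max = 1.5 * V / A = 1.5 * 90000.0 / 118332
= 1.1409 MPa

1.1409 MPa


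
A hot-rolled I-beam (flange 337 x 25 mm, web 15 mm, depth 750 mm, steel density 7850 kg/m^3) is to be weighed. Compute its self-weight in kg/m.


A_flanges = 2 * 337 * 25 = 16850 mm^2
A_web = (750 - 2 * 25) * 15 = 10500 mm^2
A_total = 16850 + 10500 = 27350 mm^2 = 0.027350 m^2
Weight = rho * A = 7850 * 0.027350 = 214.6975 kg/m

214.6975 kg/m


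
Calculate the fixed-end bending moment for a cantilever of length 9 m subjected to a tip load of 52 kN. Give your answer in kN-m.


For a cantilever with a point load at the free end:
M_max = P * L = 52 * 9 = 468 kN-m

468 kN-m


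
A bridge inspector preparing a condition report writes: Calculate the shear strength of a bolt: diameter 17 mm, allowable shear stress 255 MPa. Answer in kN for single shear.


A = pi * d^2 / 4 = pi * 17^2 / 4 = 226.9801 mm^2
V = f_v * A / 1000 = 255 * 226.9801 / 1000
= 57.8799 kN

57.8799 kN


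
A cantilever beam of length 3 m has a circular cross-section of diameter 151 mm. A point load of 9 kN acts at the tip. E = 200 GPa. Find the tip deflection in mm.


I = pi * d^4 / 64 = pi * 151^4 / 64 = 25519824.76 mm^4
L = 3000.0 mm, P = 9000.0 N, E = 200000.0 MPa
delta = P * L^3 / (3 * E * I)
= 9000.0 * 3000.0^3 / (3 * 200000.0 * 25519824.76)
= 15.87 mm

15.87 mm


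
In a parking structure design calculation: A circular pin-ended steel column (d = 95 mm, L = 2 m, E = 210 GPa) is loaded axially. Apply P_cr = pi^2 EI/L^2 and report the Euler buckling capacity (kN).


I = pi * d^4 / 64 = 3998198.21 mm^4
L = 2000.0 mm
P_cr = pi^2 * E * I / L^2
= 9.8696 * 210000.0 * 3998198.21 / 2000.0^2
= 2071683.32 N = 2071.6833 kN

2071.6833 kN


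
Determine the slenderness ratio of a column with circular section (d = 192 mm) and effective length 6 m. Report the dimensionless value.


Radius of gyration r = d / 4 = 192 / 4 = 48.0 mm
L_eff = 6000.0 mm
Slenderness ratio = L / r = 6000.0 / 48.0 = 125.0 (dimensionless)

125.0 (dimensionless)


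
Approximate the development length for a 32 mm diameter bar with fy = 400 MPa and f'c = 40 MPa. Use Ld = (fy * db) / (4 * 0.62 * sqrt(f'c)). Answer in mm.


Ld = (fy * db) / (4 * 0.62 * sqrt(f'c))
= (400 * 32) / (4 * 0.62 * sqrt(40))
= 12800 / 15.6849
= 816.07 mm

816.07 mm


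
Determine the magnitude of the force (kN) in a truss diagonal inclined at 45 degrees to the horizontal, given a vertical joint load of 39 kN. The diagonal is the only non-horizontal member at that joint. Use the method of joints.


At the joint, only the diagonal has a vertical component, so vertical equilibrium gives:
F * sin(45) = 39
F = 39 / sin(45)
= 39 / 0.707107
= 55.15 kN

55.15 kN


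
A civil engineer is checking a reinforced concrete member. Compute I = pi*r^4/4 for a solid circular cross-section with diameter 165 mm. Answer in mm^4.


r = d / 2 = 165 / 2 = 82.5 mm
I = pi * r^4 / 4 = pi * 82.5^4 / 4
= 36383600.6 mm^4

36383600.6 mm^4


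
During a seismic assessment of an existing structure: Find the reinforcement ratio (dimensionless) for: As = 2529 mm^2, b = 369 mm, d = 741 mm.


rho = As / (b * d)
= 2529 / (369 * 741)
= 2529 / 273429
= 0.009249 (dimensionless)

0.009249 (dimensionless)


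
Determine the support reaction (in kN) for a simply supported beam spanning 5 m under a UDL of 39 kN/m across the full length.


Total load = w * L = 39 * 5 = 195 kN
By symmetry, each reaction R = total / 2 = 195 / 2 = 97.5 kN

97.5 kN


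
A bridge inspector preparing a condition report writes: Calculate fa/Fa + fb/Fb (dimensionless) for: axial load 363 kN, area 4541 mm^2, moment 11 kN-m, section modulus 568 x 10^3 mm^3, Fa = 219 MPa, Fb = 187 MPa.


f_a = P / A = 363000.0 / 4541 = 79.9383 MPa
f_b = M / S = 11000000.0 / 568000.0 = 19.3662 MPa
Ratio = f_a / Fa + f_b / Fb
= 79.9383 / 219 + 19.3662 / 187
= 0.4686 (dimensionless)

0.4686 (dimensionless)


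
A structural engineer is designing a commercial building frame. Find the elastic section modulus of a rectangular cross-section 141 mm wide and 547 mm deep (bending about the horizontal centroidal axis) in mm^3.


S = b * h^2 / 6
= 141 * 547^2 / 6
= 141 * 299209 / 6
= 7031411.5 mm^3

7031411.5 mm^3


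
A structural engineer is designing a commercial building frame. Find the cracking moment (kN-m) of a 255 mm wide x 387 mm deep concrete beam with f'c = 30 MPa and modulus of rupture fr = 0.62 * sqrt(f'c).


fr = 0.62 * sqrt(30) = 0.62 * 5.4772 = 3.3959 MPa
I = 255 * 387^3 / 12 = 1231662813.75 mm^4
y_t = 193.5 mm
M_cr = fr * I / y_t = 3.3959 * 1231662813.75 / 193.5 N-mm
= 21.6154 kN-m

21.6154 kN-m


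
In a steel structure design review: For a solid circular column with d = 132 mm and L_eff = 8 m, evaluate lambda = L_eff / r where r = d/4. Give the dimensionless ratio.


Radius of gyration r = d / 4 = 132 / 4 = 33.0 mm
L_eff = 8000.0 mm
Slenderness ratio = L / r = 8000.0 / 33.0 = 242.42 (dimensionless)

242.42 (dimensionless)


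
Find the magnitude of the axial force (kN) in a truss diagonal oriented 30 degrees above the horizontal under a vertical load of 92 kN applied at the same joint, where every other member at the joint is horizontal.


At the joint, only the diagonal has a vertical component, so vertical equilibrium gives:
F * sin(30) = 92
F = 92 / sin(30)
= 92 / 0.5
= 184.0 kN

184.0 kN


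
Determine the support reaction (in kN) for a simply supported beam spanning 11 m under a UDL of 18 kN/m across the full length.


Total load = w * L = 18 * 11 = 198 kN
By symmetry, each reaction R = total / 2 = 198 / 2 = 99.0 kN

99.0 kN


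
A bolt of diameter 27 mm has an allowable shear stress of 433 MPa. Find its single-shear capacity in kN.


A = pi * d^2 / 4 = pi * 27^2 / 4 = 572.5553 mm^2
V = f_v * A / 1000 = 433 * 572.5553 / 1000
= 247.9164 kN

247.9164 kN


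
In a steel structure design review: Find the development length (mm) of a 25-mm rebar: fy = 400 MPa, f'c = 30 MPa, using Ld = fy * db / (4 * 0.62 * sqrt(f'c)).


Ld = (fy * db) / (4 * 0.62 * sqrt(f'c))
= (400 * 25) / (4 * 0.62 * sqrt(30))
= 10000 / 13.5835
= 736.19 mm

736.19 mm


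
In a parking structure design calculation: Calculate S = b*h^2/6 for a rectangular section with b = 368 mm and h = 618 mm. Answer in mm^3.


S = b * h^2 / 6
= 368 * 618^2 / 6
= 368 * 381924 / 6
= 23424672.0 mm^3

23424672.0 mm^3


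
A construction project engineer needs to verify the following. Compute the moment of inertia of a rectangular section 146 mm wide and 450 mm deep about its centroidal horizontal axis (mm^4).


I = b * h^3 / 12
= 146 * 450^3 / 12
= 146 * 91125000 / 12
= 1108687500.0 mm^4

1108687500.0 mm^4


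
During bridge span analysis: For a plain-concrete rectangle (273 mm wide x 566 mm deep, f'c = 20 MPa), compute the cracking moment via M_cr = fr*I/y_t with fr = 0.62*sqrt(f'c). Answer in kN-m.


fr = 0.62 * sqrt(20) = 0.62 * 4.4721 = 2.7727 MPa
I = 273 * 566^3 / 12 = 4125064034.0 mm^4
y_t = 283.0 mm
M_cr = fr * I / y_t = 2.7727 * 4125064034.0 / 283.0 N-mm
= 40.4158 kN-m

40.4158 kN-m


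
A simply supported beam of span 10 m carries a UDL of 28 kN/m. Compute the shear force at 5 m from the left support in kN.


R_A = w * L / 2 = 28 * 10 / 2 = 140.0 kN
V(x) = R_A - w * x = 140.0 - 28 * 5
= 0.0 kN

0.0 kN


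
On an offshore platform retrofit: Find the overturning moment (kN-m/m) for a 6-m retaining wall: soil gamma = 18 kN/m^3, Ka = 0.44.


Pa = 0.5 * Ka * gamma * H^2
= 0.5 * 0.44 * 18 * 6^2
= 142.56 kN/m
Arm = H / 3 = 6 / 3 = 2.0 m
Mo = Pa * arm = Pa * H / 3 = 142.56 * 6 / 3 = 285.12 kN-m/m

285.12 kN-m/m


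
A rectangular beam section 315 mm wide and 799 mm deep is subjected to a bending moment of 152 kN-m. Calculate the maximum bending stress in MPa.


I = b * h^3 / 12 = 315 * 799^3 / 12 = 13389662973.75 mm^4
y = h / 2 = 799 / 2 = 399.5 mm
M = 152 kN-m = 152000000.0 N-mm
sigma = M * y / I = 152000000.0 * 399.5 / 13389662973.75
= 4.54 MPa

4.54 MPa


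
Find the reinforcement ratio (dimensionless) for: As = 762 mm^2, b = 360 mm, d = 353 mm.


rho = As / (b * d)
= 762 / (360 * 353)
= 762 / 127080
= 0.005996 (dimensionless)

0.005996 (dimensionless)


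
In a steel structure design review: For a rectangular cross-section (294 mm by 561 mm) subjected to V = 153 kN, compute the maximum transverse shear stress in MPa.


A = b * h = 294 * 561 = 164934 mm^2
V = 153 kN = 153000.0 N
tau_max = 1.5 * V / A = 1.5 * 153000.0 / 164934
= 1.3915 MPa

1.3915 MPa


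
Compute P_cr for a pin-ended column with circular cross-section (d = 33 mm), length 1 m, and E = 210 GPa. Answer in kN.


I = pi * d^4 / 64 = 58213.76 mm^4
L = 1000.0 mm
P_cr = pi^2 * E * I / L^2
= 9.8696 * 210000.0 * 58213.76 / 1000.0^2
= 120654.83 N = 120.6548 kN

120.6548 kN


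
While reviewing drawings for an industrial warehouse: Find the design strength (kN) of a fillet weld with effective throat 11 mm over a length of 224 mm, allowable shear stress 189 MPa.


Strength = throat * length * allowable stress
= 11 * 224 * 189 N
= 465696 N
= 465.7 kN

465.7 kN


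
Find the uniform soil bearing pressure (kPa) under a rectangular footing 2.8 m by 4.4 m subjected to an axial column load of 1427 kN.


A = 2.8 * 4.4 = 12.32 m^2
q = P / A = 1427 / 12.32
= 115.8279 kPa

115.8279 kPa


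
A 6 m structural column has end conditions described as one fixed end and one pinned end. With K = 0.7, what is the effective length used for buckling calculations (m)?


L_eff = K * L
= 0.7 * 6
= 4.2 m

4.2 m


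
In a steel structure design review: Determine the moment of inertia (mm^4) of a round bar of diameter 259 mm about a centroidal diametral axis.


r = d / 2 = 259 / 2 = 129.5 mm
I = pi * r^4 / 4 = pi * 129.5^4 / 4
= 220886388.76 mm^4

220886388.76 mm^4


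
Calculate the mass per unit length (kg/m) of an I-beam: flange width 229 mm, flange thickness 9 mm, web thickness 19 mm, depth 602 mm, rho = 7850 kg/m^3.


A_flanges = 2 * 229 * 9 = 4122 mm^2
A_web = (602 - 2 * 9) * 19 = 11096 mm^2
A_total = 4122 + 11096 = 15218 mm^2 = 0.015218 m^2
Weight = rho * A = 7850 * 0.015218 = 119.4613 kg/m

119.4613 kg/m


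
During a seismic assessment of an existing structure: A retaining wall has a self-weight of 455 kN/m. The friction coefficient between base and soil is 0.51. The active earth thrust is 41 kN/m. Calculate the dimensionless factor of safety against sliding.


Resisting force = mu * W = 0.51 * 455 = 232.05 kN/m
FOS = Resisting / Driving = 232.05 / 41
= 5.6598 (dimensionless)

5.6598 (dimensionless)


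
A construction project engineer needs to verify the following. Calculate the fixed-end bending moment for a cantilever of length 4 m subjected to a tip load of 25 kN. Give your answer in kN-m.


For a cantilever with a point load at the free end:
M_max = P * L = 25 * 4 = 100 kN-m

100 kN-m


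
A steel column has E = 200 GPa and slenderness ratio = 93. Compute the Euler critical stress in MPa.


sigma_cr = pi^2 * E / lambda^2
= 9.8696 * 200000.0 / 93^2
= 9.8696 * 200000.0 / 8649
= 228.2253 MPa

228.2253 MPa


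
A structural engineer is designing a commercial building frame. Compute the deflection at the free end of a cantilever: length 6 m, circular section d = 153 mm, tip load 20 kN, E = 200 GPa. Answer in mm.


I = pi * d^4 / 64 = pi * 153^4 / 64 = 26898968.23 mm^4
L = 6000.0 mm, P = 20000.0 N, E = 200000.0 MPa
delta = P * L^3 / (3 * E * I)
= 20000.0 * 6000.0^3 / (3 * 200000.0 * 26898968.23)
= 267.6683 mm

267.6683 mm


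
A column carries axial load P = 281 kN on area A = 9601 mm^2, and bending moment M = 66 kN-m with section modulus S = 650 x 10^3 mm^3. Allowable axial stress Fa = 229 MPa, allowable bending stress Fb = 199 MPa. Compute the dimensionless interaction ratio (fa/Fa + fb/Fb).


f_a = P / A = 281000.0 / 9601 = 29.2678 MPa
f_b = M / S = 66000000.0 / 650000.0 = 101.5385 MPa
Ratio = f_a / Fa + f_b / Fb
= 29.2678 / 229 + 101.5385 / 199
= 0.6381 (dimensionless)

0.6381 (dimensionless)


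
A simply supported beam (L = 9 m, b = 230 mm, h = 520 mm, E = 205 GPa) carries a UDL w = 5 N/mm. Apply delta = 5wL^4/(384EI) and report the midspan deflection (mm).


I = 230 * 520^3 / 12 = 2694986666.67 mm^4
L = 9000.0 mm, w = 5 N/mm, E = 205000.0 MPa
delta = 5 * w * L^4 / (384 * E * I)
= 5 * 5 * 9000.0^4 / (384 * 205000.0 * 2694986666.67)
= 0.7732 mm

0.7732 mm


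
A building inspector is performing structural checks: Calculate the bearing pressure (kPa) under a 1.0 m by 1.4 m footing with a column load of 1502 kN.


A = 1.0 * 1.4 = 1.4 m^2
q = P / A = 1502 / 1.4
= 1072.8571 kPa

1072.8571 kPa


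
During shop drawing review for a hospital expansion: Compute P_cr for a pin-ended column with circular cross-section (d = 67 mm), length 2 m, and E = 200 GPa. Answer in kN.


I = pi * d^4 / 64 = 989165.84 mm^4
L = 2000.0 mm
P_cr = pi^2 * E * I / L^2
= 9.8696 * 200000.0 * 989165.84 / 2000.0^2
= 488133.78 N = 488.1338 kN

488.1338 kN


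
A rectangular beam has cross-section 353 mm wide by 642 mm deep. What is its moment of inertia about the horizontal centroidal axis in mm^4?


I = b * h^3 / 12
= 353 * 642^3 / 12
= 353 * 264609288 / 12
= 7783923222.0 mm^4

7783923222.0 mm^4


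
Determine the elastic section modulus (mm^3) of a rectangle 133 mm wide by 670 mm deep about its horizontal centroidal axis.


S = b * h^2 / 6
= 133 * 670^2 / 6
= 133 * 448900 / 6
= 9950616.67 mm^3

9950616.67 mm^3


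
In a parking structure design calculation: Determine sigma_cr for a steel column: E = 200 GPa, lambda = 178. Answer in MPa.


sigma_cr = pi^2 * E / lambda^2
= 9.8696 * 200000.0 / 178^2
= 9.8696 * 200000.0 / 31684
= 62.3002 MPa

62.3002 MPa


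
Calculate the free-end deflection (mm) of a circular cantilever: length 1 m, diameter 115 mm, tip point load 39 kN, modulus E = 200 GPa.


I = pi * d^4 / 64 = pi * 115^4 / 64 = 8585414.35 mm^4
L = 1000.0 mm, P = 39000.0 N, E = 200000.0 MPa
delta = P * L^3 / (3 * E * I)
= 39000.0 * 1000.0^3 / (3 * 200000.0 * 8585414.35)
= 7.571 mm

7.571 mm


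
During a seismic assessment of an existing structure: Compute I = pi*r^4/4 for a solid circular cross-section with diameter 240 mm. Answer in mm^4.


r = d / 2 = 240 / 2 = 120.0 mm
I = pi * r^4 / 4 = pi * 120.0^4 / 4
= 162860163.16 mm^4

162860163.16 mm^4


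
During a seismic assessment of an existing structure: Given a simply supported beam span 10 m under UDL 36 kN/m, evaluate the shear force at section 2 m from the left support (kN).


R_A = w * L / 2 = 36 * 10 / 2 = 180.0 kN
V(x) = R_A - w * x = 180.0 - 36 * 2
= 108.0 kN

108.0 kN


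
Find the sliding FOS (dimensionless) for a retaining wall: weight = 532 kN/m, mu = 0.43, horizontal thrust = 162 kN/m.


Resisting force = mu * W = 0.43 * 532 = 228.76 kN/m
FOS = Resisting / Driving = 228.76 / 162
= 1.4121 (dimensionless)

1.4121 (dimensionless)


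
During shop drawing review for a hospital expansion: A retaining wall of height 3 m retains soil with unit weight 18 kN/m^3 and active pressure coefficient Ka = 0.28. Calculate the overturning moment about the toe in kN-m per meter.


Pa = 0.5 * Ka * gamma * H^2
= 0.5 * 0.28 * 18 * 3^2
= 22.68 kN/m
Arm = H / 3 = 3 / 3 = 1.0 m
Mo = Pa * arm = Pa * H / 3 = 22.68 * 3 / 3 = 22.68 kN-m/m

22.68 kN-m/m


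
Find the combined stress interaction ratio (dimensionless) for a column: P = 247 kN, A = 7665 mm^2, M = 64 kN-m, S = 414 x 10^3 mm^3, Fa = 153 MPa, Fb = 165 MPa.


f_a = P / A = 247000.0 / 7665 = 32.2244 MPa
f_b = M / S = 64000000.0 / 414000.0 = 154.5894 MPa
Ratio = f_a / Fa + f_b / Fb
= 32.2244 / 153 + 154.5894 / 165
= 1.1475 (dimensionless)

1.1475 (dimensionless)


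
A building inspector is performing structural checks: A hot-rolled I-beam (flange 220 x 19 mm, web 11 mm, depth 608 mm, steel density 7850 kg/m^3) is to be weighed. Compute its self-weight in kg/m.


A_flanges = 2 * 220 * 19 = 8360 mm^2
A_web = (608 - 2 * 19) * 11 = 6270 mm^2
A_total = 8360 + 6270 = 14630 mm^2 = 0.014630 m^2
Weight = rho * A = 7850 * 0.014630 = 114.8455 kg/m

114.8455 kg/m


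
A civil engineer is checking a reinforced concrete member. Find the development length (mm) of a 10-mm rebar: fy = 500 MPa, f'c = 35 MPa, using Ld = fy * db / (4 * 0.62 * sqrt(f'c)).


Ld = (fy * db) / (4 * 0.62 * sqrt(f'c))
= (500 * 10) / (4 * 0.62 * sqrt(35))
= 5000 / 14.6719
= 340.79 mm

340.79 mm


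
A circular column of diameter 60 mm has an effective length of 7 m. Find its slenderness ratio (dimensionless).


Radius of gyration r = d / 4 = 60 / 4 = 15.0 mm
L_eff = 7000.0 mm
Slenderness ratio = L / r = 7000.0 / 15.0 = 466.67 (dimensionless)

466.67 (dimensionless)


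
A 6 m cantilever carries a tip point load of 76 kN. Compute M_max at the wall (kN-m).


For a cantilever with a point load at the free end:
M_max = P * L = 76 * 6 = 456 kN-m

456 kN-m


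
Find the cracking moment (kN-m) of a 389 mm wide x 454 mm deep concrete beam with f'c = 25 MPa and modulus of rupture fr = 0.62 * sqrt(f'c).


fr = 0.62 * sqrt(25) = 0.62 * 5.0 = 3.1 MPa
I = 389 * 454^3 / 12 = 3033443524.67 mm^4
y_t = 227.0 mm
M_cr = fr * I / y_t = 3.1 * 3033443524.67 / 227.0 N-mm
= 41.4259 kN-m

41.4259 kN-m


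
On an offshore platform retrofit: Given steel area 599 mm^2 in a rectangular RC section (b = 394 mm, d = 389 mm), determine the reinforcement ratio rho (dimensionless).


rho = As / (b * d)
= 599 / (394 * 389)
= 599 / 153266
= 0.003908 (dimensionless)

0.003908 (dimensionless)
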